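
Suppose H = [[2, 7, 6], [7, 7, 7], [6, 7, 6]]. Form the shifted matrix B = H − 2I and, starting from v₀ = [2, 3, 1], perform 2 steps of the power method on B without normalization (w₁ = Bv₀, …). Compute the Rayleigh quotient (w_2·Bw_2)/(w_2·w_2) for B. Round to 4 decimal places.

B = H − 2I has rows (0, 7, 6); (7, 5, 7); (6, 7, 4)
w1 = Bv₀ = (27, 36, 37)
w2 = Bw1 = (474, 628, 562)
Bw2 = (7768, 10392, 9488)
w2·Bw2 = 15540464; w2·w2 = 934904; μ ≈ 15540464/934904 = 16.6225

μ ≈ 16.6225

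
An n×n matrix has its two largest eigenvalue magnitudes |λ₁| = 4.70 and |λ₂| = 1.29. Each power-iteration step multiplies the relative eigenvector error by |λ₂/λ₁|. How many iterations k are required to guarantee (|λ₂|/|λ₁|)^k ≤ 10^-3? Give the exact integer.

|λ₂/λ₁| = 1.29/4.70 = 0.27447
Need k ≥ ln(10^-3) / ln(0.27447) = -6.9078 / -1.2929 ≈ 5.343
Smallest integer k satisfying the bound: 6

6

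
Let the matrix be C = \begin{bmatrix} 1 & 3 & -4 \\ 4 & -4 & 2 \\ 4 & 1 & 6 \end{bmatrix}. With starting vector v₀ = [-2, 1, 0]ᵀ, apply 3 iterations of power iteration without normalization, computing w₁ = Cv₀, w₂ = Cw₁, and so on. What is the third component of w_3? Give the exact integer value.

w1 = Cv₀ = (1·(-2) + 3·1 + (-4)·0; 4·(-2) + (-4)·1 + 2·0; 4·(-2) + 1·1 + 6·0) = (1, -12, -7)
w2 = Cw1 = (1·1 + 3·(-12) + (-4)·(-7); 4·1 + (-4)·(-12) + 2·(-7); 4·1 + 1·(-12) + 6·(-7)) = (-7, 38, -50)
w3 = Cw2 = (307, -280, -290)
The requested component of w3 is -290.

-290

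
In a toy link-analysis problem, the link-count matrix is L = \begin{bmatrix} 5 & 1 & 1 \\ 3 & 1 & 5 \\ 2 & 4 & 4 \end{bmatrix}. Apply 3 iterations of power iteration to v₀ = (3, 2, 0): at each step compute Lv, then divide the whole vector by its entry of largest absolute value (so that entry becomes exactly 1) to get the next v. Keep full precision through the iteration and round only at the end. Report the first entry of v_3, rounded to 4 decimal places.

Lv0 = (17.00000, 11.00000, 14.00000); divide by 17.00000 → v1 = (1.00000, 0.64706, 0.82353)
Lv1 = (6.47059, 7.76471, 7.88235); divide by 7.88235 → v2 = (0.82090, 0.98507, 1.00000)
Lv2 = (6.08955, 8.44776, 9.58209); divide by 9.58209 → v3 = (0.63551, 0.88162, 1.00000)
Requested entry of v3: 816/1284 = 0.6355

0.6355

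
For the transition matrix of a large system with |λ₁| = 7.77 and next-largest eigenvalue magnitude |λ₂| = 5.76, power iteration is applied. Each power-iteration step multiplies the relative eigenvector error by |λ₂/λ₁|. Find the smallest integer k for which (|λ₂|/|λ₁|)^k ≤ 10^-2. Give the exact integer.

16

|λ₂/λ₁| = 5.76/7.77 = 0.74131
Need k ≥ ln(10^-2) / ln(0.74131) = -4.6052 / -0.2993 ≈ 15.385
Smallest integer k satisfying the bound: 16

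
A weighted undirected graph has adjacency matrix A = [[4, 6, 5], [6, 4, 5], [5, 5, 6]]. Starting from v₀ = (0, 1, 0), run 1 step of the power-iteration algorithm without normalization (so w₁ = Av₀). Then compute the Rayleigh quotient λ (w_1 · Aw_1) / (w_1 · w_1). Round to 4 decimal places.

w1 = Av₀ = (4·0 + 6·1 + 5·0; 6·0 + 4·1 + 5·0; 5·0 + 5·1 + 6·0) = (6, 4, 5)
Aw1 = (73, 77, 80)
w1·Aw1 = 6·73 + 4·77 + 5·80 = 1146; w1·w1 = 6·6 + 4·4 + 5·5 = 77
λ ≈ 1146/77 = 14.8831

λ ≈ 14.8831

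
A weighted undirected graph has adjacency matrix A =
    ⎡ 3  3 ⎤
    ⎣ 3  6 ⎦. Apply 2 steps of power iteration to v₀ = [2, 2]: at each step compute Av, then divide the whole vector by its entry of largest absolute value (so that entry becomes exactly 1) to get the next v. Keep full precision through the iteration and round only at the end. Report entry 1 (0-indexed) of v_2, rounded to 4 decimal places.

1.0000

Av0 = (12.00000, 18.00000); divide by 18.00000 → v1 = (0.66667, 1.00000)
Av1 = (5.00000, 8.00000); divide by 8.00000 → v2 = (0.62500, 1.00000)
Requested entry of v2: 144/144 = 1.0000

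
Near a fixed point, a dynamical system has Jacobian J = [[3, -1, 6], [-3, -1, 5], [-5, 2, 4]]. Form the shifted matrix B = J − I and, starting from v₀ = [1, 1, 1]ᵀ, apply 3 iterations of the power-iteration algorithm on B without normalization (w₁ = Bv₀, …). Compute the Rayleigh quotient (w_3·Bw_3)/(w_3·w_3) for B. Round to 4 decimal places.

3.0870

B = J − I has rows (2, -1, 6); (-3, -2, 5); (-5, 2, 3)
w1 = Bv₀ = (7, 0, 0)
w2 = Bw1 = (14, -21, -35)
w3 = Bw2 = (-161, -175, -217)
Bw3 = (-1449, -252, -196)
w3·Bw3 = 319921; w3·w3 = 103635; μ ≈ 319921/103635 = 3.0870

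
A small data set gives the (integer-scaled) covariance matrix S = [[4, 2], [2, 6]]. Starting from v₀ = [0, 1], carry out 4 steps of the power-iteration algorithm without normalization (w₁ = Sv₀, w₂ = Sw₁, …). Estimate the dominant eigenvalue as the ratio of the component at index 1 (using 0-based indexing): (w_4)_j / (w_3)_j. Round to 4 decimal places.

w1 = Sv₀ = (4·0 + 2·1; 2·0 + 6·1) = (2, 6)
w2 = Sw1 = (4·2 + 2·6; 2·2 + 6·6) = (20, 40)
w3 = Sw2 = (160, 280)
w4 = Sw3 = (1200, 2000)
Ratio at component: 2000 / 280 = 7.1429

λ ≈ 7.1429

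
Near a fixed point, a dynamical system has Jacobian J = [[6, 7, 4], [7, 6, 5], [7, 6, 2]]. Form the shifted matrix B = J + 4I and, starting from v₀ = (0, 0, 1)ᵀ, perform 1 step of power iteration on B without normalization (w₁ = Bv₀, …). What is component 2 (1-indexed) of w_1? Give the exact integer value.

5

B = J + 4I has rows (10, 7, 4); (7, 10, 5); (7, 6, 6)
w1 = Bv₀ = (4, 5, 6)
Requested component of w1: 5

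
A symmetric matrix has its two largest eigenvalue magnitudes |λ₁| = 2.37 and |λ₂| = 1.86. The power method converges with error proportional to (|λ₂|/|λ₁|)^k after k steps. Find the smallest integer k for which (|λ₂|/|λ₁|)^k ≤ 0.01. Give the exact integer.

20

|λ₂/λ₁| = 1.86/2.37 = 0.78481
Need k ≥ ln(0.01) / ln(0.78481) = -4.6052 / -0.2423 ≈ 19.005
Smallest integer k satisfying the bound: 20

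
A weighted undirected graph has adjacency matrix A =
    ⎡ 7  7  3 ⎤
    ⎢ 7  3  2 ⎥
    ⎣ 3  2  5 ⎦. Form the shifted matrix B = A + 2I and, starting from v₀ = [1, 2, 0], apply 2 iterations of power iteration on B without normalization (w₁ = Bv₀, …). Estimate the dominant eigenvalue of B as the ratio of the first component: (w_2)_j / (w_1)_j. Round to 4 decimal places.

μ ≈ 15.0870

B = A + 2I has rows (9, 7, 3); (7, 5, 2); (3, 2, 7)
w1 = Bv₀ = (9·1 + 7·2 + 3·0; 7·1 + 5·2 + 2·0; 3·1 + 2·2 + 7·0) = (23, 17, 7)
w2 = Bw1 = (9·23 + 7·17 + 3·7; 7·23 + 5·17 + 2·7; 3·23 + 2·17 + 7·7) = (347, 260, 152)
Ratio: 347/23 = 15.0870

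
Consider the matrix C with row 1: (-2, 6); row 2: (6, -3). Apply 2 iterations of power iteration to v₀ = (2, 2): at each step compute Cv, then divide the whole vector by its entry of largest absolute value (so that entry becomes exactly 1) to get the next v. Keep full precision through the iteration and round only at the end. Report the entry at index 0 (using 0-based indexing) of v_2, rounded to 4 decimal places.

0.6667

Cv0 = (8.00000, 6.00000); divide by 8.00000 → v1 = (1.00000, 0.75000)
Cv1 = (2.50000, 3.75000); divide by 3.75000 → v2 = (0.66667, 1.00000)
Requested entry of v2: 20/30 = 0.6667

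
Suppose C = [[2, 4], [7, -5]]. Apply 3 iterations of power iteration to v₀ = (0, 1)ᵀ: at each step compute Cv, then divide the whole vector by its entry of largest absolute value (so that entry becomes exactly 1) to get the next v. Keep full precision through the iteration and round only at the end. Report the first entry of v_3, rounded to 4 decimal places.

-0.5387

Cv0 = (4.00000, -5.00000); divide by -5.00000 → v1 = (-0.80000, 1.00000)
Cv1 = (2.40000, -10.60000); divide by -10.60000 → v2 = (-0.22642, 1.00000)
Cv2 = (3.54717, -6.58491); divide by -6.58491 → v3 = (-0.53868, 1.00000)
Requested entry of v3: 188/-349 = -0.5387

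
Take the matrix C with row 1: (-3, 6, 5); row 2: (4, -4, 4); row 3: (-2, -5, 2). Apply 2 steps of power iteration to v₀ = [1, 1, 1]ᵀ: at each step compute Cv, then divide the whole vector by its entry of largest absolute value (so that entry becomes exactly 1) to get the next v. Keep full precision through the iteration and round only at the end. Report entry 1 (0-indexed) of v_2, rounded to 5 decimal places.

Cv0 = (8.000000, 4.000000, -5.000000); divide by 8.000000 → v1 = (1.000000, 0.500000, -0.625000)
Cv1 = (-3.125000, -0.500000, -5.750000); divide by -5.750000 → v2 = (0.543478, 0.086957, 1.000000)
Requested entry of v2: -4/-46 = 0.08696

0.08696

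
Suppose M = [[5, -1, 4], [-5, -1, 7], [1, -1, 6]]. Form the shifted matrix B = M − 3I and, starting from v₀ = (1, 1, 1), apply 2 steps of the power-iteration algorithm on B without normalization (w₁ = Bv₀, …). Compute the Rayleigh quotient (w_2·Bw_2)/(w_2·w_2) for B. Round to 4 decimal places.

B = M − 3I has rows (2, -1, 4); (-5, -4, 7); (1, -1, 3)
w1 = Bv₀ = (5, -2, 3)
w2 = Bw1 = (24, 4, 16)
Bw2 = (108, -24, 68)
w2·Bw2 = 3584; w2·w2 = 848; μ ≈ 3584/848 = 4.2264

4.2264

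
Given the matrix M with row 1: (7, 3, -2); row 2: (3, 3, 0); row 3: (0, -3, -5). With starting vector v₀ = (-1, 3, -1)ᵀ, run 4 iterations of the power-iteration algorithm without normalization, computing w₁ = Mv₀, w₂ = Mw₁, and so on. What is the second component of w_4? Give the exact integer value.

w1 = Mv₀ = (7·(-1) + 3·3 + (-2)·(-1); 3·(-1) + 3·3 + 0·(-1); 0·(-1) + (-3)·3 + (-5)·(-1)) = (4, 6, -4)
w2 = Mw1 = (7·4 + 3·6 + (-2)·(-4); 3·4 + 3·6 + 0·(-4); 0·4 + (-3)·6 + (-5)·(-4)) = (54, 30, 2)
w3 = Mw2 = (464, 252, -100)
w4 = Mw3 = (4204, 2148, -256)
The requested component of w4 is 2148.

2148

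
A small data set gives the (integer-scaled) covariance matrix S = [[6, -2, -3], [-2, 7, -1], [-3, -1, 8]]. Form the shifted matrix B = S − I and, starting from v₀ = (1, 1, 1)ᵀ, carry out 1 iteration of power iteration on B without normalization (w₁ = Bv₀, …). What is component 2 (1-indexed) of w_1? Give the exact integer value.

3

B = S − I has rows (5, -2, -3); (-2, 6, -1); (-3, -1, 7)
w1 = Bv₀ = (5·1 + (-2)·1 + (-3)·1; (-2)·1 + 6·1 + (-1)·1; (-3)·1 + (-1)·1 + 7·1) = (0, 3, 3)
Requested component of w1: 3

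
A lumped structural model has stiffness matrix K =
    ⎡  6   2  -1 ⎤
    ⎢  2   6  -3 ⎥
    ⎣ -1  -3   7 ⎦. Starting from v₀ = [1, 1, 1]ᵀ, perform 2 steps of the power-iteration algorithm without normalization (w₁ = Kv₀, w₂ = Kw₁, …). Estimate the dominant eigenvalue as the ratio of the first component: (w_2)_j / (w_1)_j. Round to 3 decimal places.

λ ≈ 7.000

w1 = Kv₀ = (6·1 + 2·1 + (-1)·1; 2·1 + 6·1 + (-3)·1; (-1)·1 + (-3)·1 + 7·1) = (7, 5, 3)
w2 = Kw1 = (6·7 + 2·5 + (-1)·3; 2·7 + 6·5 + (-3)·3; (-1)·7 + (-3)·5 + 7·3) = (49, 35, -1)
Ratio at component: 49 / 7 = 7.000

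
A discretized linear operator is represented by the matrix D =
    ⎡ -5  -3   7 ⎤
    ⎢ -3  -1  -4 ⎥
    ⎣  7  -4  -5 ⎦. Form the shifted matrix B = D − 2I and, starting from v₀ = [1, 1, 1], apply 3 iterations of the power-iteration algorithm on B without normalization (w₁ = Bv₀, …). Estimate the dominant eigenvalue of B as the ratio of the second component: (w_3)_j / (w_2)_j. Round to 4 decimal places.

B = D − 2I has rows (-7, -3, 7); (-3, -3, -4); (7, -4, -7)
w1 = Bv₀ = ((-7)·1 + (-3)·1 + 7·1; (-3)·1 + (-3)·1 + (-4)·1; 7·1 + (-4)·1 + (-7)·1) = (-3, -10, -4)
w2 = Bw1 = ((-7)·(-3) + (-3)·(-10) + 7·(-4); (-3)·(-3) + (-3)·(-10) + (-4)·(-4); 7·(-3) + (-4)·(-10) + (-7)·(-4)) = (23, 55, 47)
w3 = Bw2 = (3, -422, -388)
Ratio: -422/55 = -7.6727

-7.6727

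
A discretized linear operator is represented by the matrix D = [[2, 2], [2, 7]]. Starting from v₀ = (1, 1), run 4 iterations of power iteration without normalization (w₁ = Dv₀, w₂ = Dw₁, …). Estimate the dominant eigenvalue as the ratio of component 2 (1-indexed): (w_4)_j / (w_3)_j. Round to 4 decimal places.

λ ≈ 7.7067

w1 = Dv₀ = (2·1 + 2·1; 2·1 + 7·1) = (4, 9)
w2 = Dw1 = (2·4 + 2·9; 2·4 + 7·9) = (26, 71)
w3 = Dw2 = (194, 549)
w4 = Dw3 = (1486, 4231)
Ratio at component: 4231 / 549 = 7.7067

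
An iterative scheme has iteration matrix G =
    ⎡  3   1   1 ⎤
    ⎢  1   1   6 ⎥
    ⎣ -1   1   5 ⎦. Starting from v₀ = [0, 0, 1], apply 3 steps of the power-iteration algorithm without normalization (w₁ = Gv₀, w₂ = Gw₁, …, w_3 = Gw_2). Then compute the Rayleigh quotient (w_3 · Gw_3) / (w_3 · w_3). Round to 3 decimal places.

w1 = Gv₀ = (3·0 + 1·0 + 1·1; 1·0 + 1·0 + 6·1; (-1)·0 + 1·0 + 5·1) = (1, 6, 5)
w2 = Gw1 = (3·1 + 1·6 + 1·5; 1·1 + 1·6 + 6·5; (-1)·1 + 1·6 + 5·5) = (14, 37, 30)
w3 = Gw2 = (109, 231, 173)
Gw3 = (731, 1378, 987)
w3·Gw3 = 109·731 + 231·1378 + 173·987 = 568748; w3·w3 = 109·109 + 231·231 + 173·173 = 95171
λ ≈ 568748/95171 = 5.976

5.976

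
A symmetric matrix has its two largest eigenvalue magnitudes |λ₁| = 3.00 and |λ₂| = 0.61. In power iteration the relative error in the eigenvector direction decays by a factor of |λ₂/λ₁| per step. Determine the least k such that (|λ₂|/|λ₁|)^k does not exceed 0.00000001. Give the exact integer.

12

|λ₂/λ₁| = 0.61/3.00 = 0.20333
Need k ≥ ln(0.00000001) / ln(0.20333) = -18.4207 / -1.5929 ≈ 11.564
Smallest integer k satisfying the bound: 12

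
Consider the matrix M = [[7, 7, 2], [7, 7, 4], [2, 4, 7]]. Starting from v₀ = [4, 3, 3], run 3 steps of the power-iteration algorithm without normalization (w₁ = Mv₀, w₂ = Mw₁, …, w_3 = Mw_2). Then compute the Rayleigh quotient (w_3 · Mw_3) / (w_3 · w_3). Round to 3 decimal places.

16.023

w1 = Mv₀ = (55, 61, 41)
w2 = Mw1 = (894, 976, 641)
w3 = Mw2 = (14372, 15654, 10179)
Mw3 = (230540, 250898, 162613)
w3·Mw3 = 14372·230540 + 15654·250898 + 10179·162613 = 8896115899; w3·w3 = 14372·14372 + 15654·15654 + 10179·10179 = 555214141
λ ≈ 8896115899/555214141 = 16.023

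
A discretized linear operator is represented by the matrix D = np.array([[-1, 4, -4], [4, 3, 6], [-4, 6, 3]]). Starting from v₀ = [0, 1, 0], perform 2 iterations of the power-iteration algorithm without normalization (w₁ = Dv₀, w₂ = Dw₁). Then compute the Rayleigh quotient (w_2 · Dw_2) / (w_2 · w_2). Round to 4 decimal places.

λ ≈ 4.9118

w1 = Dv₀ = (4, 3, 6)
w2 = Dw1 = (-16, 61, 20)
Dw2 = (180, 239, 490)
w2·Dw2 = (-16)·180 + 61·239 + 20·490 = 21499; w2·w2 = (-16)·(-16) + 61·61 + 20·20 = 4377
λ ≈ 21499/4377 = 4.9118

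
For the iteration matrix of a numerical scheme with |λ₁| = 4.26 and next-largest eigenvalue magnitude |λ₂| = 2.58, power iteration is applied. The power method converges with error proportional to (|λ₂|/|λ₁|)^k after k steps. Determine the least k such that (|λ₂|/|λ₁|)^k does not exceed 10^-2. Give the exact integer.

|λ₂/λ₁| = 2.58/4.26 = 0.60563
Need k ≥ ln(10^-2) / ln(0.60563) = -4.6052 / -0.5015 ≈ 9.183
Smallest integer k satisfying the bound: 10

10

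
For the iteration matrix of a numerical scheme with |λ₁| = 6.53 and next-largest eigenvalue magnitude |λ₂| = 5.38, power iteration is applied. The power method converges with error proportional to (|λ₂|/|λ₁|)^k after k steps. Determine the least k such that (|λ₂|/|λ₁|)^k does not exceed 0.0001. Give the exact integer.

|λ₂/λ₁| = 5.38/6.53 = 0.82389
Need k ≥ ln(0.0001) / ln(0.82389) = -9.2103 / -0.1937 ≈ 47.545
Smallest integer k satisfying the bound: 48

48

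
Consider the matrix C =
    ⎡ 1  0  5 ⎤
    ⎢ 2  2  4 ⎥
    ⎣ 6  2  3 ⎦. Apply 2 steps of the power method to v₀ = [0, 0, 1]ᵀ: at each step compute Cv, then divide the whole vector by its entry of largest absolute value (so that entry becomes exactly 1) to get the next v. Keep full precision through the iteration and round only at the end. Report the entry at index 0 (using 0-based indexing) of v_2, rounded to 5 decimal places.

0.42553

Cv0 = (5.000000, 4.000000, 3.000000); divide by 5.000000 → v1 = (1.000000, 0.800000, 0.600000)
Cv1 = (4.000000, 6.000000, 9.400000); divide by 9.400000 → v2 = (0.425532, 0.638298, 1.000000)
Requested entry of v2: 20/47 = 0.42553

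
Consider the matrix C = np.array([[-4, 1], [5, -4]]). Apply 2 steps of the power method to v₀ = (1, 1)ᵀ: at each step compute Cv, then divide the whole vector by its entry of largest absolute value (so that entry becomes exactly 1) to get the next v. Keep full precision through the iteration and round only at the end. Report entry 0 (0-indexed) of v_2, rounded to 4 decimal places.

-0.6842

Cv0 = (-3.00000, 1.00000); divide by -3.00000 → v1 = (1.00000, -0.33333)
Cv1 = (-4.33333, 6.33333); divide by 6.33333 → v2 = (-0.68421, 1.00000)
Requested entry of v2: 13/-19 = -0.6842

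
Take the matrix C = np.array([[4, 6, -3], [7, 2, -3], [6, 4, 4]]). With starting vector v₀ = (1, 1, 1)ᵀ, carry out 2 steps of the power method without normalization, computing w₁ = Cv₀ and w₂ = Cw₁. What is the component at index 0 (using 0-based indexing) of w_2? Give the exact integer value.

22

w1 = Cv₀ = (4·1 + 6·1 + (-3)·1; 7·1 + 2·1 + (-3)·1; 6·1 + 4·1 + 4·1) = (7, 6, 14)
w2 = Cw1 = (4·7 + 6·6 + (-3)·14; 7·7 + 2·6 + (-3)·14; 6·7 + 4·6 + 4·14) = (22, 19, 122)
The requested component of w2 is 22.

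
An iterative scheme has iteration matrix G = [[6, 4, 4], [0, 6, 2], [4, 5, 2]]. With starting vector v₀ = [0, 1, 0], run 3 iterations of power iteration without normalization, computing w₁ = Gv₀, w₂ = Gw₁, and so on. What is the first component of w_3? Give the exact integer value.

816

w1 = Gv₀ = (6·0 + 4·1 + 4·0; 0·0 + 6·1 + 2·0; 4·0 + 5·1 + 2·0) = (4, 6, 5)
w2 = Gw1 = (6·4 + 4·6 + 4·5; 0·4 + 6·6 + 2·5; 4·4 + 5·6 + 2·5) = (68, 46, 56)
w3 = Gw2 = (816, 388, 614)
The requested component of w3 is 816.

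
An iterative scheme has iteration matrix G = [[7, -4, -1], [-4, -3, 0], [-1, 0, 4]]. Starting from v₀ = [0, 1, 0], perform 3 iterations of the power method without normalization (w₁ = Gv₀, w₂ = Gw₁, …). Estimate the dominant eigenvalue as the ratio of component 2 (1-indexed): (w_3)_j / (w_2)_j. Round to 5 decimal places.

-0.44000

w1 = Gv₀ = (7·0 + (-4)·1 + (-1)·0; (-4)·0 + (-3)·1 + 0·0; (-1)·0 + 0·1 + 4·0) = (-4, -3, 0)
w2 = Gw1 = (7·(-4) + (-4)·(-3) + (-1)·0; (-4)·(-4) + (-3)·(-3) + 0·0; (-1)·(-4) + 0·(-3) + 4·0) = (-16, 25, 4)
w3 = Gw2 = (-216, -11, 32)
Ratio at component: -11 / 25 = -0.44000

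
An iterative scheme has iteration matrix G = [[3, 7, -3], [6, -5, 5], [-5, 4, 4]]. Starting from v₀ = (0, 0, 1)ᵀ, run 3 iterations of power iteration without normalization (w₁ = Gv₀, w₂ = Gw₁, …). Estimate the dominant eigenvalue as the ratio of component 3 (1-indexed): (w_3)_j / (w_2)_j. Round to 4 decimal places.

w1 = Gv₀ = (3·0 + 7·0 + (-3)·1; 6·0 + (-5)·0 + 5·1; (-5)·0 + 4·0 + 4·1) = (-3, 5, 4)
w2 = Gw1 = (3·(-3) + 7·5 + (-3)·4; 6·(-3) + (-5)·5 + 5·4; (-5)·(-3) + 4·5 + 4·4) = (14, -23, 51)
w3 = Gw2 = (-272, 454, 42)
Ratio at component: 42 / 51 = 0.8235

λ ≈ 0.8235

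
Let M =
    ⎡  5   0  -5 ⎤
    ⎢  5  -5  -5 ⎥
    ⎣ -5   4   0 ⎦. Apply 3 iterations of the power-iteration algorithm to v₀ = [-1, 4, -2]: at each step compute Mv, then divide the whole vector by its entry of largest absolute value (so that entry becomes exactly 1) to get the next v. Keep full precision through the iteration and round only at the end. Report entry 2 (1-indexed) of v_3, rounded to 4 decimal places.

0.1316

Mv0 = (5.00000, -15.00000, 21.00000); divide by 21.00000 → v1 = (0.23810, -0.71429, 1.00000)
Mv1 = (-3.80952, -0.23810, -4.04762); divide by -4.04762 → v2 = (0.94118, 0.05882, 1.00000)
Mv2 = (-0.29412, -0.58824, -4.47059); divide by -4.47059 → v3 = (0.06579, 0.13158, 1.00000)
Requested entry of v3: 50/380 = 0.1316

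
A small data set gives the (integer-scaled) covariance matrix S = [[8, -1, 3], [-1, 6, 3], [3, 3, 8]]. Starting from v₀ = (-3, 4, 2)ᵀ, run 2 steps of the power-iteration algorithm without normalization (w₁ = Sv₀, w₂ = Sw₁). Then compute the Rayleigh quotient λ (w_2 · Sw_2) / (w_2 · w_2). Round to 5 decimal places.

λ ≈ 8.51843

w1 = Sv₀ = (8·(-3) + (-1)·4 + 3·2; (-1)·(-3) + 6·4 + 3·2; 3·(-3) + 3·4 + 8·2) = (-22, 33, 19)
w2 = Sw1 = (8·(-22) + (-1)·33 + 3·19; (-1)·(-22) + 6·33 + 3·19; 3·(-22) + 3·33 + 8·19) = (-152, 277, 185)
Sw2 = (-938, 2369, 1855)
w2·Sw2 = (-152)·(-938) + 277·2369 + 185·1855 = 1141964; w2·w2 = (-152)·(-152) + 277·277 + 185·185 = 134058
λ ≈ 1141964/134058 = 8.51843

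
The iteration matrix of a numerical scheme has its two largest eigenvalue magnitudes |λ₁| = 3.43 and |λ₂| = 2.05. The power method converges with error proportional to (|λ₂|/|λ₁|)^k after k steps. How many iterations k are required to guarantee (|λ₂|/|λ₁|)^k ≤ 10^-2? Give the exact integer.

|λ₂/λ₁| = 2.05/3.43 = 0.59767
Need k ≥ ln(10^-2) / ln(0.59767) = -4.6052 / -0.5147 ≈ 8.947
Smallest integer k satisfying the bound: 9

9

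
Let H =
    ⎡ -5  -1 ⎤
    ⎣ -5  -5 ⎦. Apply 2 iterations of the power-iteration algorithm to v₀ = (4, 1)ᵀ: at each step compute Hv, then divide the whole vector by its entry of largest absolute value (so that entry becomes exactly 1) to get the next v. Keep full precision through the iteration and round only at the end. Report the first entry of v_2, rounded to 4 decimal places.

0.5652

Hv0 = (-21.00000, -25.00000); divide by -25.00000 → v1 = (0.84000, 1.00000)
Hv1 = (-5.20000, -9.20000); divide by -9.20000 → v2 = (0.56522, 1.00000)
Requested entry of v2: 130/230 = 0.5652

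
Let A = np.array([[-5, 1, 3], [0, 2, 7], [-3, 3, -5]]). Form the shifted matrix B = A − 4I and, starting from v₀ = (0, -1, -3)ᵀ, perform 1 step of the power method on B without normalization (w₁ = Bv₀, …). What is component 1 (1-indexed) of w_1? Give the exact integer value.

-10

B = A − 4I has rows (-9, 1, 3); (0, -2, 7); (-3, 3, -9)
w1 = Bv₀ = ((-9)·0 + 1·(-1) + 3·(-3); 0·0 + (-2)·(-1) + 7·(-3); (-3)·0 + 3·(-1) + (-9)·(-3)) = (-10, -19, 24)
Requested component of w1: -10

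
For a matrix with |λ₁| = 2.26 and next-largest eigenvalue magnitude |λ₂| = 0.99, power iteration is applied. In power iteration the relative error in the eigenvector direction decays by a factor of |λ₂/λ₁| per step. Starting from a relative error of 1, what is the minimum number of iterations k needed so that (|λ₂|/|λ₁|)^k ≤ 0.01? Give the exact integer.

|λ₂/λ₁| = 0.99/2.26 = 0.43805
Need k ≥ ln(0.01) / ln(0.43805) = -4.6052 / -0.8254 ≈ 5.579
Smallest integer k satisfying the bound: 6

6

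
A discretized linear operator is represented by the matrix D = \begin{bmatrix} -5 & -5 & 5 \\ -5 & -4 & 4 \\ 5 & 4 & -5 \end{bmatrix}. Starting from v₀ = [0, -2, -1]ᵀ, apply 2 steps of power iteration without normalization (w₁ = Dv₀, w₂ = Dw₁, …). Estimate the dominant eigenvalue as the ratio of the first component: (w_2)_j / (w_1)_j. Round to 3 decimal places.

-12.000

w1 = Dv₀ = ((-5)·0 + (-5)·(-2) + 5·(-1); (-5)·0 + (-4)·(-2) + 4·(-1); 5·0 + 4·(-2) + (-5)·(-1)) = (5, 4, -3)
w2 = Dw1 = ((-5)·5 + (-5)·4 + 5·(-3); (-5)·5 + (-4)·4 + 4·(-3); 5·5 + 4·4 + (-5)·(-3)) = (-60, -53, 56)
Ratio at component: -60 / 5 = -12.000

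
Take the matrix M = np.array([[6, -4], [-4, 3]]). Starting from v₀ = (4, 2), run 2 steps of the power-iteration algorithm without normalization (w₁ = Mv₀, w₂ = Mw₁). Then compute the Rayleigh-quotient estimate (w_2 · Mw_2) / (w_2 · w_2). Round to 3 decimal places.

8.772

w1 = Mv₀ = (16, -10)
w2 = Mw1 = (136, -94)
Mw2 = (1192, -826)
w2·Mw2 = 136·1192 + (-94)·(-826) = 239756; w2·w2 = 136·136 + (-94)·(-94) = 27332
λ ≈ 239756/27332 = 8.772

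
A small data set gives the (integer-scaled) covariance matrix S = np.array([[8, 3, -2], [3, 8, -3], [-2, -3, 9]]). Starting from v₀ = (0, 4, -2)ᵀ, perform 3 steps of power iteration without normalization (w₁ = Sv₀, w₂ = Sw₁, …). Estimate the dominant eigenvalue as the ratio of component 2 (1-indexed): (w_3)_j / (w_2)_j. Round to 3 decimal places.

w1 = Sv₀ = (8·0 + 3·4 + (-2)·(-2); 3·0 + 8·4 + (-3)·(-2); (-2)·0 + (-3)·4 + 9·(-2)) = (16, 38, -30)
w2 = Sw1 = (8·16 + 3·38 + (-2)·(-30); 3·16 + 8·38 + (-3)·(-30); (-2)·16 + (-3)·38 + 9·(-30)) = (302, 442, -416)
w3 = Sw2 = (4574, 5690, -5674)
Ratio at component: 5690 / 442 = 12.873

λ ≈ 12.873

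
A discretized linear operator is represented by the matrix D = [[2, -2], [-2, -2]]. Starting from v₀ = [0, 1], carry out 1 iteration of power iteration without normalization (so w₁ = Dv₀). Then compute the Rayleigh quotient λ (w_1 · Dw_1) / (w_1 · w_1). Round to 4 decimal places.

-2.0000

w1 = Dv₀ = (2·0 + (-2)·1; (-2)·0 + (-2)·1) = (-2, -2)
Dw1 = (0, 8)
w1·Dw1 = (-2)·0 + (-2)·8 = -16; w1·w1 = (-2)·(-2) + (-2)·(-2) = 8
λ ≈ -16/8 = -2.0000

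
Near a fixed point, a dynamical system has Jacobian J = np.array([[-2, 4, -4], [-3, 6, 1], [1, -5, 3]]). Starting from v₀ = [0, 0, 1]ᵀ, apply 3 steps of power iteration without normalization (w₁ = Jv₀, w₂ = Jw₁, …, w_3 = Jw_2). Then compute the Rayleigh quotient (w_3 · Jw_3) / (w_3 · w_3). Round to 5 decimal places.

λ ≈ 6.01299

w1 = Jv₀ = (-4, 1, 3)
w2 = Jw1 = (0, 21, 0)
w3 = Jw2 = (84, 126, -105)
Jw3 = (756, 399, -861)
w3·Jw3 = 84·756 + 126·399 + (-105)·(-861) = 204183; w3·w3 = 84·84 + 126·126 + (-105)·(-105) = 33957
λ ≈ 204183/33957 = 6.01299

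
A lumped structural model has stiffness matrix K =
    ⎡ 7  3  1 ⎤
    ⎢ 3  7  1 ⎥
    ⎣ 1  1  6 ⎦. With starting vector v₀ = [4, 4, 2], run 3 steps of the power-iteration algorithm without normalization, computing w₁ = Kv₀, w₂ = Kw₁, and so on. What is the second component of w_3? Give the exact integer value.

w1 = Kv₀ = (7·4 + 3·4 + 1·2; 3·4 + 7·4 + 1·2; 1·4 + 1·4 + 6·2) = (42, 42, 20)
w2 = Kw1 = (7·42 + 3·42 + 1·20; 3·42 + 7·42 + 1·20; 1·42 + 1·42 + 6·20) = (440, 440, 204)
w3 = Kw2 = (4604, 4604, 2104)
The requested component of w3 is 4604.

4604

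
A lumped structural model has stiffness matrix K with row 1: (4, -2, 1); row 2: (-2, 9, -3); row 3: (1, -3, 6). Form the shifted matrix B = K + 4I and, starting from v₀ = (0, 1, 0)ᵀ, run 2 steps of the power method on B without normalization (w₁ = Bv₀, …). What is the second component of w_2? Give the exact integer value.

182

B = K + 4I has rows (8, -2, 1); (-2, 13, -3); (1, -3, 10)
w1 = Bv₀ = (8·0 + (-2)·1 + 1·0; (-2)·0 + 13·1 + (-3)·0; 1·0 + (-3)·1 + 10·0) = (-2, 13, -3)
w2 = Bw1 = (8·(-2) + (-2)·13 + 1·(-3); (-2)·(-2) + 13·13 + (-3)·(-3); 1·(-2) + (-3)·13 + 10·(-3)) = (-45, 182, -71)
Requested component of w2: 182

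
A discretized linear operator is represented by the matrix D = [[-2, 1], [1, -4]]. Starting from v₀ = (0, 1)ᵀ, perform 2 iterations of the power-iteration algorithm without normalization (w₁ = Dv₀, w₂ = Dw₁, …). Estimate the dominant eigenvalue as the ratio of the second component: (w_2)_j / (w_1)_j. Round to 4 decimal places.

w1 = Dv₀ = (1, -4)
w2 = Dw1 = (-6, 17)
Ratio at component: 17 / -4 = -4.2500

λ ≈ -4.2500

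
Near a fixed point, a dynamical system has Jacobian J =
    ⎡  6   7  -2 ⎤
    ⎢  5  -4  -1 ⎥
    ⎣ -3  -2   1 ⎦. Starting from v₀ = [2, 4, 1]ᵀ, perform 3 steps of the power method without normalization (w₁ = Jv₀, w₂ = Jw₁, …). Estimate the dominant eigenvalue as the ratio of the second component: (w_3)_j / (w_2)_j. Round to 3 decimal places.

0.926

w1 = Jv₀ = (6·2 + 7·4 + (-2)·1; 5·2 + (-4)·4 + (-1)·1; (-3)·2 + (-2)·4 + 1·1) = (38, -7, -13)
w2 = Jw1 = (6·38 + 7·(-7) + (-2)·(-13); 5·38 + (-4)·(-7) + (-1)·(-13); (-3)·38 + (-2)·(-7) + 1·(-13)) = (205, 231, -113)
w3 = Jw2 = (3073, 214, -1190)
Ratio at component: 214 / 231 = 0.926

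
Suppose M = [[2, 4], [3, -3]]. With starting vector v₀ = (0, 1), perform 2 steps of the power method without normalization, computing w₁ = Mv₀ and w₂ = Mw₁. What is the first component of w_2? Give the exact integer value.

-4

w1 = Mv₀ = (2·0 + 4·1; 3·0 + (-3)·1) = (4, -3)
w2 = Mw1 = (2·4 + 4·(-3); 3·4 + (-3)·(-3)) = (-4, 21)
The requested component of w2 is -4.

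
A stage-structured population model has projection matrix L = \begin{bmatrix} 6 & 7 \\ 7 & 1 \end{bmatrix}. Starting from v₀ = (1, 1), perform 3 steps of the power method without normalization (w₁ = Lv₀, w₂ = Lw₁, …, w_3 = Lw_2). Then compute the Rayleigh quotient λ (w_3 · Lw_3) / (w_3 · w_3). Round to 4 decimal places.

w1 = Lv₀ = (13, 8)
w2 = Lw1 = (134, 99)
w3 = Lw2 = (1497, 1037)
Lw3 = (16241, 11516)
w3·Lw3 = 1497·16241 + 1037·11516 = 36254869; w3·w3 = 1497·1497 + 1037·1037 = 3316378
λ ≈ 36254869/3316378 = 10.9321

λ ≈ 10.9321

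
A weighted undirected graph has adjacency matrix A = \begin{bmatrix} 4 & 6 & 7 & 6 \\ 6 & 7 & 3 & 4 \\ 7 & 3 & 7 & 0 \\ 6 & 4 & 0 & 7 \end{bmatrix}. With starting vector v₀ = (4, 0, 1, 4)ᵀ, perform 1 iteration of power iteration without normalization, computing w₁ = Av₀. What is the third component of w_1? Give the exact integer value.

w1 = Av₀ = (47, 43, 35, 52)
The requested component of w1 is 35.

35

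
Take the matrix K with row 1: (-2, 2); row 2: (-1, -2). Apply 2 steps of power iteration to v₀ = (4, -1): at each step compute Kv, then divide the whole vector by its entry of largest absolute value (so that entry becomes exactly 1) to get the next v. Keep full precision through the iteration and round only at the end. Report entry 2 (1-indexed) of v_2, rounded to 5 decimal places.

0.87500

Kv0 = (-10.000000, -2.000000); divide by -10.000000 → v1 = (1.000000, 0.200000)
Kv1 = (-1.600000, -1.400000); divide by -1.600000 → v2 = (1.000000, 0.875000)
Requested entry of v2: 14/16 = 0.87500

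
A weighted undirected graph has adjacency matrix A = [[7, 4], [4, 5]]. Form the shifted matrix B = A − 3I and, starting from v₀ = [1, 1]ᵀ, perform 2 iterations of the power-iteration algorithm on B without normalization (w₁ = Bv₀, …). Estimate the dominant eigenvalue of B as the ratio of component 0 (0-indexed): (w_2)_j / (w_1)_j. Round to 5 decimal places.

B = A − 3I has rows (4, 4); (4, 2)
w1 = Bv₀ = (4·1 + 4·1; 4·1 + 2·1) = (8, 6)
w2 = Bw1 = (4·8 + 4·6; 4·8 + 2·6) = (56, 44)
Ratio: 56/8 = 7.00000

μ ≈ 7.00000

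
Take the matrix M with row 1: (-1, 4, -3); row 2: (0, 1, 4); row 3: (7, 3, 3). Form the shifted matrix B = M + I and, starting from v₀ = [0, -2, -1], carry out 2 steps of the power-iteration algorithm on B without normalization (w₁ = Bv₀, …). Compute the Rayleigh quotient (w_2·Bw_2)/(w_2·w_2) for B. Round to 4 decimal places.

B = M + I has rows (0, 4, -3); (0, 2, 4); (7, 3, 4)
w1 = Bv₀ = (-5, -8, -10)
w2 = Bw1 = (-2, -56, -99)
Bw2 = (73, -508, -578)
w2·Bw2 = 85524; w2·w2 = 12941; μ ≈ 85524/12941 = 6.6088

μ ≈ 6.6088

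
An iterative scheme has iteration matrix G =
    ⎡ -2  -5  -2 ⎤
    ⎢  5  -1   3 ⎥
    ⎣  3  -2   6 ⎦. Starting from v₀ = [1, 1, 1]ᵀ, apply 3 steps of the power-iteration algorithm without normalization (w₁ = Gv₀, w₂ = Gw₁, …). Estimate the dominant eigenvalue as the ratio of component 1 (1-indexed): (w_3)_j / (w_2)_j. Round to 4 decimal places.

w1 = Gv₀ = (-9, 7, 7)
w2 = Gw1 = (-31, -31, 1)
w3 = Gw2 = (215, -121, -25)
Ratio at component: 215 / -31 = -6.9355

-6.9355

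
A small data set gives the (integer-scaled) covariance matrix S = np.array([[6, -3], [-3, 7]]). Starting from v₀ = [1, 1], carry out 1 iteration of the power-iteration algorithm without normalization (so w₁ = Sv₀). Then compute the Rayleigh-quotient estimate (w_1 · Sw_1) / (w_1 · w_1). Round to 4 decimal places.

w1 = Sv₀ = (3, 4)
Sw1 = (6, 19)
w1·Sw1 = 3·6 + 4·19 = 94; w1·w1 = 3·3 + 4·4 = 25
λ ≈ 94/25 = 3.7600

3.7600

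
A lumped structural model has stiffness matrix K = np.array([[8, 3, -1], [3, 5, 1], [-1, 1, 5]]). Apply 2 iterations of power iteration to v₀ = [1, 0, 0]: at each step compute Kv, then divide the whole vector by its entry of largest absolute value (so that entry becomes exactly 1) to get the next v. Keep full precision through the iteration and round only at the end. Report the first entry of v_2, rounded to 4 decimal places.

Kv0 = (8.00000, 3.00000, -1.00000); divide by 8.00000 → v1 = (1.00000, 0.37500, -0.12500)
Kv1 = (9.25000, 4.75000, -1.25000); divide by 9.25000 → v2 = (1.00000, 0.51351, -0.13514)
Requested entry of v2: 74/74 = 1.0000

1.0000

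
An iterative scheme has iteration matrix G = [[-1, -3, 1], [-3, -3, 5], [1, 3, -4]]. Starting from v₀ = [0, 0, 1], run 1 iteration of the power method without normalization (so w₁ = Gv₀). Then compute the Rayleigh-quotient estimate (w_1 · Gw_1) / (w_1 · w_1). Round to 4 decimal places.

λ ≈ -8.0476

w1 = Gv₀ = ((-1)·0 + (-3)·0 + 1·1; (-3)·0 + (-3)·0 + 5·1; 1·0 + 3·0 + (-4)·1) = (1, 5, -4)
Gw1 = (-20, -38, 32)
w1·Gw1 = 1·(-20) + 5·(-38) + (-4)·32 = -338; w1·w1 = 1·1 + 5·5 + (-4)·(-4) = 42
λ ≈ -338/42 = -8.0476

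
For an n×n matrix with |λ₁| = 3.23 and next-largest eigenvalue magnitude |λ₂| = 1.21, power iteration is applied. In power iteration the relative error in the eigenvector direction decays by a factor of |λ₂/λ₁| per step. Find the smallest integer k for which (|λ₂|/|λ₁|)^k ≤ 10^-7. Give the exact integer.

17

|λ₂/λ₁| = 1.21/3.23 = 0.37461
Need k ≥ ln(10^-7) / ln(0.37461) = -16.1181 / -0.9819 ≈ 16.416
Smallest integer k satisfying the bound: 17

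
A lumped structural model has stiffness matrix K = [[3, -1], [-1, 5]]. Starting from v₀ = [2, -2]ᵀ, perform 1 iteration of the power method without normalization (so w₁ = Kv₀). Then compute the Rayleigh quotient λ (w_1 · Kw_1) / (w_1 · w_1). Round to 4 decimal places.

w1 = Kv₀ = (3·2 + (-1)·(-2); (-1)·2 + 5·(-2)) = (8, -12)
Kw1 = (36, -68)
w1·Kw1 = 8·36 + (-12)·(-68) = 1104; w1·w1 = 8·8 + (-12)·(-12) = 208
λ ≈ 1104/208 = 5.3077

5.3077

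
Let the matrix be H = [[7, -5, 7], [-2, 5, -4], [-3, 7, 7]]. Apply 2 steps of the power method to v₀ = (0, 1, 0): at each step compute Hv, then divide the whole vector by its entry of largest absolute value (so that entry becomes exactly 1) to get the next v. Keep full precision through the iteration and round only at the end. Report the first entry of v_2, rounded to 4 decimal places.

-0.1111

Hv0 = (-5.00000, 5.00000, 7.00000); divide by 7.00000 → v1 = (-0.71429, 0.71429, 1.00000)
Hv1 = (-1.57143, 1.00000, 14.14286); divide by 14.14286 → v2 = (-0.11111, 0.07071, 1.00000)
Requested entry of v2: -11/99 = -0.1111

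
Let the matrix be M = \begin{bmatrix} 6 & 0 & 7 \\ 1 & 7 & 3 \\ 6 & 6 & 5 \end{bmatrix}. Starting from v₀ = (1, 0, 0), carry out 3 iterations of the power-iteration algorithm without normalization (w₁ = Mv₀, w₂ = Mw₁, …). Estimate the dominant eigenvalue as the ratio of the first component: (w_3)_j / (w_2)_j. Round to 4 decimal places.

w1 = Mv₀ = (6·1 + 0·0 + 7·0; 1·1 + 7·0 + 3·0; 6·1 + 6·0 + 5·0) = (6, 1, 6)
w2 = Mw1 = (6·6 + 0·1 + 7·6; 1·6 + 7·1 + 3·6; 6·6 + 6·1 + 5·6) = (78, 31, 72)
w3 = Mw2 = (972, 511, 1014)
Ratio at component: 972 / 78 = 12.4615

λ ≈ 12.4615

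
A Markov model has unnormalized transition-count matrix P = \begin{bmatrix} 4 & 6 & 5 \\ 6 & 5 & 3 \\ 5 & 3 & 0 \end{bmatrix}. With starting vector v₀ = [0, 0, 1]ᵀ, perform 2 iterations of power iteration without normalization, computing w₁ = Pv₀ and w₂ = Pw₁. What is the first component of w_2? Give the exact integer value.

38

w1 = Pv₀ = (5, 3, 0)
w2 = Pw1 = (38, 45, 34)
The requested component of w2 is 38.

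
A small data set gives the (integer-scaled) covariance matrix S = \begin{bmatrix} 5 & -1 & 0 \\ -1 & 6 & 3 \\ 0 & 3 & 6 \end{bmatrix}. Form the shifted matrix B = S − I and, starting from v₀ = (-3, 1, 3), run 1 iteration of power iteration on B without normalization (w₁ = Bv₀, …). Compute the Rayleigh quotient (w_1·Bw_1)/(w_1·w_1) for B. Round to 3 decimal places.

7.697

B = S − I has rows (4, -1, 0); (-1, 5, 3); (0, 3, 5)
w1 = Bv₀ = (-13, 17, 18)
Bw1 = (-69, 152, 141)
w1·Bw1 = 6019; w1·w1 = 782; μ ≈ 6019/782 = 7.697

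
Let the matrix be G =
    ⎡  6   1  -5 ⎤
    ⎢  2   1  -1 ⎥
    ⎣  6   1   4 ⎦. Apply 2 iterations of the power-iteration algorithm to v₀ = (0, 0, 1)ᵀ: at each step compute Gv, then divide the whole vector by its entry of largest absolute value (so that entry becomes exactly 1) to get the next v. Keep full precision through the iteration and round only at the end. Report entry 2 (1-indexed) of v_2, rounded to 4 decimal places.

0.2941

Gv0 = (-5.00000, -1.00000, 4.00000); divide by -5.00000 → v1 = (1.00000, 0.20000, -0.80000)
Gv1 = (10.20000, 3.00000, 3.00000); divide by 10.20000 → v2 = (1.00000, 0.29412, 0.29412)
Requested entry of v2: -15/-51 = 0.2941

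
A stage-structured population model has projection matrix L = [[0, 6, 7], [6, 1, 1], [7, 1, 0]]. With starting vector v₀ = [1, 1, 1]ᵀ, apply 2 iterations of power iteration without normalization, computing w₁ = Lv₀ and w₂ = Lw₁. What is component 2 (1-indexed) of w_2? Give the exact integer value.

w1 = Lv₀ = (13, 8, 8)
w2 = Lw1 = (104, 94, 99)
The requested component of w2 is 94.

94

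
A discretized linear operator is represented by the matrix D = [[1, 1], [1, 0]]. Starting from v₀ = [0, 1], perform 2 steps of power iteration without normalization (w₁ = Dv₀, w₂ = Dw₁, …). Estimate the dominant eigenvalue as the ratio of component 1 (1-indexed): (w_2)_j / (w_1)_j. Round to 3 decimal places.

λ ≈ 1.000

w1 = Dv₀ = (1·0 + 1·1; 1·0 + 0·1) = (1, 0)
w2 = Dw1 = (1·1 + 1·0; 1·1 + 0·0) = (1, 1)
Ratio at component: 1 / 1 = 1.000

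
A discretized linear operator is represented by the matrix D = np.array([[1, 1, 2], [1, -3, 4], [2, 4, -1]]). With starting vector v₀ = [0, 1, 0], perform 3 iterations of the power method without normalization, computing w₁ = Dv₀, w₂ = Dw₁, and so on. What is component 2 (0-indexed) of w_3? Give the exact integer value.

130

w1 = Dv₀ = (1, -3, 4)
w2 = Dw1 = (6, 26, -14)
w3 = Dw2 = (4, -128, 130)
The requested component of w3 is 130.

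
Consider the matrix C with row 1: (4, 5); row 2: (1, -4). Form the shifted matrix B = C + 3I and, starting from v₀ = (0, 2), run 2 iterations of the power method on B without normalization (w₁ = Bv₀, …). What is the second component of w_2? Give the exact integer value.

B = C + 3I has rows (7, 5); (1, -1)
w1 = Bv₀ = (10, -2)
w2 = Bw1 = (60, 12)
Requested component of w2: 12

12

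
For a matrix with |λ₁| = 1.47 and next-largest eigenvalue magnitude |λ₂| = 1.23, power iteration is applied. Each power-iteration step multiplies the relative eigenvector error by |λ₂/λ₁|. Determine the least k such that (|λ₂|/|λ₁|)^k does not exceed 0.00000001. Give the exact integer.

|λ₂/λ₁| = 1.23/1.47 = 0.83673
Need k ≥ ln(0.00000001) / ln(0.83673) = -18.4207 / -0.1782 ≈ 103.343
Smallest integer k satisfying the bound: 104

104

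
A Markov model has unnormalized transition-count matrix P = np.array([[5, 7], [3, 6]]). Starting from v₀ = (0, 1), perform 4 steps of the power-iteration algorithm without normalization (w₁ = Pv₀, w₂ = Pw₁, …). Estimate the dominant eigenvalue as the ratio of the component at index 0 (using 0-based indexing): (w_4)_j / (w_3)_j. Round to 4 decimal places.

w1 = Pv₀ = (5·0 + 7·1; 3·0 + 6·1) = (7, 6)
w2 = Pw1 = (5·7 + 7·6; 3·7 + 6·6) = (77, 57)
w3 = Pw2 = (784, 573)
w4 = Pw3 = (7931, 5790)
Ratio at component: 7931 / 784 = 10.1161

λ ≈ 10.1161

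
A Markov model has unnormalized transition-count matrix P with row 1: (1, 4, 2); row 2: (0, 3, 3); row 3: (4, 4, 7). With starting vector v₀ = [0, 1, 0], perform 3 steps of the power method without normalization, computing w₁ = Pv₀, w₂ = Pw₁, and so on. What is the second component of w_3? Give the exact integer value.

231

w1 = Pv₀ = (1·0 + 4·1 + 2·0; 0·0 + 3·1 + 3·0; 4·0 + 4·1 + 7·0) = (4, 3, 4)
w2 = Pw1 = (1·4 + 4·3 + 2·4; 0·4 + 3·3 + 3·4; 4·4 + 4·3 + 7·4) = (24, 21, 56)
w3 = Pw2 = (220, 231, 572)
The requested component of w3 is 231.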